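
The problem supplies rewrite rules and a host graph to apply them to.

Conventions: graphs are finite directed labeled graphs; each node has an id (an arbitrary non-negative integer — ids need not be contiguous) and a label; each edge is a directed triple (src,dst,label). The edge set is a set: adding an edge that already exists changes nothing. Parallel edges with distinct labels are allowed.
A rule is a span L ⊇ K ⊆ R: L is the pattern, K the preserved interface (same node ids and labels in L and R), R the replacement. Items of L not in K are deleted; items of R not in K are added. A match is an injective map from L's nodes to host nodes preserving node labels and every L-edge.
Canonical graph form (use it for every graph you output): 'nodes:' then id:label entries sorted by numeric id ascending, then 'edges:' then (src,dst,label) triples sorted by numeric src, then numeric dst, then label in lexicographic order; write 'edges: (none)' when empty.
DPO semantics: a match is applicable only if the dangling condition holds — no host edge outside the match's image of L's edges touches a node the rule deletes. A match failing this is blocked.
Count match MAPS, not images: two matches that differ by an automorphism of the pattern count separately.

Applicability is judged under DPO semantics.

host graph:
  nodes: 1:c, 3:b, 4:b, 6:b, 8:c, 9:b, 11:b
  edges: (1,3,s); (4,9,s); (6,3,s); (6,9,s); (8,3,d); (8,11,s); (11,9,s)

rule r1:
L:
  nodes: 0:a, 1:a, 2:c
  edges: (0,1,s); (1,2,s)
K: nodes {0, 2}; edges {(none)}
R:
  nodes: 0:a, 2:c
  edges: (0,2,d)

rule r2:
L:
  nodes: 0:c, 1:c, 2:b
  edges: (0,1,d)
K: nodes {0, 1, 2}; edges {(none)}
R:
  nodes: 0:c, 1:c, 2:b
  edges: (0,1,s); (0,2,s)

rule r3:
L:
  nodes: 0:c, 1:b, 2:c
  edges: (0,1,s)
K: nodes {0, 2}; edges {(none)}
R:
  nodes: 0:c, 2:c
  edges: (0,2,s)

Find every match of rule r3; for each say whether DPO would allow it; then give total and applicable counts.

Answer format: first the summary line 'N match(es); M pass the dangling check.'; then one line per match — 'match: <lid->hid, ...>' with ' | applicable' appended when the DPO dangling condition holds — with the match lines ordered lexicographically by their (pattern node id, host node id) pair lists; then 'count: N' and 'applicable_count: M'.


2 match(es); 0 pass the dangling check.
match: 0->1, 1->3, 2->8
match: 0->8, 1->11, 2->1
count: 2
applicable_count: 0


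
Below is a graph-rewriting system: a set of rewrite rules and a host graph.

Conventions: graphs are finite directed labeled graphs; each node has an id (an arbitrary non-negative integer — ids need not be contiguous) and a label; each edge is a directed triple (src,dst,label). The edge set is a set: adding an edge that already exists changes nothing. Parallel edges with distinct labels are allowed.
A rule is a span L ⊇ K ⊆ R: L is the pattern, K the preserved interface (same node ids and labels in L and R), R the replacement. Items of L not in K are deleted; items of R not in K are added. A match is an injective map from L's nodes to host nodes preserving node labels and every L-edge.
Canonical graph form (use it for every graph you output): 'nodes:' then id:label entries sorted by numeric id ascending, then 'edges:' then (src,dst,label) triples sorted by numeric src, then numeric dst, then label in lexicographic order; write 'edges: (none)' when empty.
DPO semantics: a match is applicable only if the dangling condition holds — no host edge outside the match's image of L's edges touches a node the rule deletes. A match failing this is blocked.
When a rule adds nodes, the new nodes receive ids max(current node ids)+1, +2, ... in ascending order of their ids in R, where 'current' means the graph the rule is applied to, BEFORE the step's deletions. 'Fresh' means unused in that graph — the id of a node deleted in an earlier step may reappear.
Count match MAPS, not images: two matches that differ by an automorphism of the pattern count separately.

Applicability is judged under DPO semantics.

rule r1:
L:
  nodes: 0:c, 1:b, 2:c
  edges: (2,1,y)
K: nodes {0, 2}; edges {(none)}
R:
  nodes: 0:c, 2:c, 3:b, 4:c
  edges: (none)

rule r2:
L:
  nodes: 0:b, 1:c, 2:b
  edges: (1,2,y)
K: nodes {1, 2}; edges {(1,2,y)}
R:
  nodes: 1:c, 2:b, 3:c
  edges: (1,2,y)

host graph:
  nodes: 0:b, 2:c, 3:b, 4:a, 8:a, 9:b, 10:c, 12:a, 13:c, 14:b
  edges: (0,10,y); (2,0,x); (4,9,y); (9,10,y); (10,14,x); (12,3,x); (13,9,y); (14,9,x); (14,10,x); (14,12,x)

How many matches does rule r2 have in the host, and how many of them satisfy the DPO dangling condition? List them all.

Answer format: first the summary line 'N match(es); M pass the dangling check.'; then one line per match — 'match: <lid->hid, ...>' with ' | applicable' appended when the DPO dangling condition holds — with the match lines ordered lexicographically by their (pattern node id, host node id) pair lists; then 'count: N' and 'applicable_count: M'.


3 match(es); 0 pass the dangling check.
match: 0->0, 1->13, 2->9
match: 0->3, 1->13, 2->9
match: 0->14, 1->13, 2->9
count: 3
applicable_count: 0


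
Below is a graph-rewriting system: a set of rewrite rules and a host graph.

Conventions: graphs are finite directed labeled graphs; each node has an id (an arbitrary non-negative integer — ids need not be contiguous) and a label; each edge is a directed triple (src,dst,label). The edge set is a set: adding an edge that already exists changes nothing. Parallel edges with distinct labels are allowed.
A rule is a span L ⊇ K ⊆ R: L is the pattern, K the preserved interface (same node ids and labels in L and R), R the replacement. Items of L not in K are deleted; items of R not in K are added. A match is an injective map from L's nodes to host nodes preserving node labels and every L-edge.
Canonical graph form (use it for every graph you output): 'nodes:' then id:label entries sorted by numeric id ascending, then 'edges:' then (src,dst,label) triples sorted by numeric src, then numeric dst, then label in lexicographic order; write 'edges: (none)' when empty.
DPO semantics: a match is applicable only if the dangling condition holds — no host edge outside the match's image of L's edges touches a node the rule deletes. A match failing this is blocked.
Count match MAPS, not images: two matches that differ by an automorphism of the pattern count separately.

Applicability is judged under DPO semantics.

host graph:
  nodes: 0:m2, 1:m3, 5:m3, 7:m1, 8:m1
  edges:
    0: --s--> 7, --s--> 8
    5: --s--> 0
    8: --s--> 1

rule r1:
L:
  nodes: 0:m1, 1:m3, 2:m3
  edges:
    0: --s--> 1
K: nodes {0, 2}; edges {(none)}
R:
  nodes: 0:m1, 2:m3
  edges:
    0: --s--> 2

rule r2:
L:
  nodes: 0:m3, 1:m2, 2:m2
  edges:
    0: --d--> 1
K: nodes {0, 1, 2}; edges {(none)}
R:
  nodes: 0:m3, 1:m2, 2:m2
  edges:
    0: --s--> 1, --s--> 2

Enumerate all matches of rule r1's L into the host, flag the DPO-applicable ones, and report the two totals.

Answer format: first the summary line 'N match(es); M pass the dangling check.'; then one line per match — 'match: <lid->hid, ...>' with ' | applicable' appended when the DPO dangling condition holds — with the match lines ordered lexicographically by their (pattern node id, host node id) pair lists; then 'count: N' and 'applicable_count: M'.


1 match(es); 1 pass the dangling check.
match: 0->8, 1->1, 2->5 | applicable
count: 1
applicable_count: 1


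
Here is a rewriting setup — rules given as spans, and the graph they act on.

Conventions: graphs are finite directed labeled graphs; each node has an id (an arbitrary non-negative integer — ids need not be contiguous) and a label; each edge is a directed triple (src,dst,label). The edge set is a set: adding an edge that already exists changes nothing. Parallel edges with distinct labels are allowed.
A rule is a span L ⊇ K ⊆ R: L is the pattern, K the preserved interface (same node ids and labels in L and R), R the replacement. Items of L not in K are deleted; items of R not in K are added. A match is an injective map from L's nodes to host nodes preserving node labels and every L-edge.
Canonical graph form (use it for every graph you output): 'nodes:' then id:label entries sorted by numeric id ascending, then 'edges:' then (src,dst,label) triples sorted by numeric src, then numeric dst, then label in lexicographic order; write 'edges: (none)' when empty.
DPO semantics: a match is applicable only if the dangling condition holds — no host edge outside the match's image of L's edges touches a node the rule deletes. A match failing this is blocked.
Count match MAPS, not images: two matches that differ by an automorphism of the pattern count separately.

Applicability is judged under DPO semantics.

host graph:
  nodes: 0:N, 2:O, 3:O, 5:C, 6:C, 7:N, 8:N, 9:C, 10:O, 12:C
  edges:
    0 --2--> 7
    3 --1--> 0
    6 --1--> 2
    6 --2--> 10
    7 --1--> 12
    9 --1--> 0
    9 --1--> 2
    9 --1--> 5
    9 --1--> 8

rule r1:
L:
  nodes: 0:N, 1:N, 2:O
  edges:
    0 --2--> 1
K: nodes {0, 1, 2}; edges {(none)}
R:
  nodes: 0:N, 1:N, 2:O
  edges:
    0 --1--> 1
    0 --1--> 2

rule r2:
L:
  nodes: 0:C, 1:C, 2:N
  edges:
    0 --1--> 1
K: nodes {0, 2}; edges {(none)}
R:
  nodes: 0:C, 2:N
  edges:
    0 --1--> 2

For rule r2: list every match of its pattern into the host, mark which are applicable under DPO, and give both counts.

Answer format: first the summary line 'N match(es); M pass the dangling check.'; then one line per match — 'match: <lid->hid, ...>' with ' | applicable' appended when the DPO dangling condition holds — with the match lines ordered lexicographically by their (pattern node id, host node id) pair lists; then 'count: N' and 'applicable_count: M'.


3 match(es); 3 pass the dangling check.
match: 0->9, 1->5, 2->0 | applicable
match: 0->9, 1->5, 2->7 | applicable
match: 0->9, 1->5, 2->8 | applicable
count: 3
applicable_count: 3


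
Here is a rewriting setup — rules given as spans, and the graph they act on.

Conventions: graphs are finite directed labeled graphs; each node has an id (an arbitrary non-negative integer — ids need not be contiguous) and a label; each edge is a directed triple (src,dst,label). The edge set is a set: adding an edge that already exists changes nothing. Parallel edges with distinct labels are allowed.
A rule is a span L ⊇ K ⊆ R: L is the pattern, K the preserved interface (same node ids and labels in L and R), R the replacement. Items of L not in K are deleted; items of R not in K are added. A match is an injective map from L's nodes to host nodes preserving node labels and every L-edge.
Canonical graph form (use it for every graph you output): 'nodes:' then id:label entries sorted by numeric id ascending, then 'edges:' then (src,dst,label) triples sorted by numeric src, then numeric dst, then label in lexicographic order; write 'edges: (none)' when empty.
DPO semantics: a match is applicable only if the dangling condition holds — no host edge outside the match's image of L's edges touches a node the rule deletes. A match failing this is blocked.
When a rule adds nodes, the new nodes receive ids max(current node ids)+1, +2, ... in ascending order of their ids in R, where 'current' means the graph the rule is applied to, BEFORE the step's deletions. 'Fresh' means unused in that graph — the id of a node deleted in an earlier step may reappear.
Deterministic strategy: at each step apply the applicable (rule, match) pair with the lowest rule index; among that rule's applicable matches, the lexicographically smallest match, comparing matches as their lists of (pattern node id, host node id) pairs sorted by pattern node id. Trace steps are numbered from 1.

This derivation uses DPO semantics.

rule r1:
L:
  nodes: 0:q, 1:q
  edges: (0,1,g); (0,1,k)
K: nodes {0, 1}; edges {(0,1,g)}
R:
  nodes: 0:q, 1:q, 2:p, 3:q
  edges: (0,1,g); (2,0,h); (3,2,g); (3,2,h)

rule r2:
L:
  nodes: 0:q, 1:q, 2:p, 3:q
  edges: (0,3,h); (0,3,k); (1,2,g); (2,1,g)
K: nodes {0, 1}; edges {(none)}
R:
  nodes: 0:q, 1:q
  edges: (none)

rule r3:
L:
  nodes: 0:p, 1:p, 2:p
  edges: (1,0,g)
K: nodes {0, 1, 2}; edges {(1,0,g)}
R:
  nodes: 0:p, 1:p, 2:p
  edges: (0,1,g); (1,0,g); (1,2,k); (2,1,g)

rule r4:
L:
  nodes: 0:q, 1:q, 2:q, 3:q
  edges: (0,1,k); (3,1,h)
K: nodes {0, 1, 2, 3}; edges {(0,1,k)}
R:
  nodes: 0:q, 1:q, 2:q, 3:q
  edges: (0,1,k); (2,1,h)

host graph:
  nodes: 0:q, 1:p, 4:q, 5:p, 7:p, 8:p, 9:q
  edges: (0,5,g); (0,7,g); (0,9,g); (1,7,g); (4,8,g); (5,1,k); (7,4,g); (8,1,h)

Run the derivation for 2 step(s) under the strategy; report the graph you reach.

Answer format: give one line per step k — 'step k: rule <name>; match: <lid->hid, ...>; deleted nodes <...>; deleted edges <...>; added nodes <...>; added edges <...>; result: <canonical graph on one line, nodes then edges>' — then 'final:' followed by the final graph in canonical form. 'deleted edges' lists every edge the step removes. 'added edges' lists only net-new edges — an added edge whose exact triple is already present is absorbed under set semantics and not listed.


step 1: rule r3; match: 0->7, 1->1, 2->5; deleted nodes (none); deleted edges (none); added nodes (none); added edges (1,5,k); (5,1,g); (7,1,g); result: nodes: 0:q, 1:p, 4:q, 5:p, 7:p, 8:p, 9:q edges: (0,5,g); (0,7,g); (0,9,g); (1,5,k); (1,7,g); (4,8,g); (5,1,g); (5,1,k); (7,1,g); (7,4,g); (8,1,h)
step 2: rule r3; match: 0->1, 1->5, 2->7; deleted nodes (none); deleted edges (none); added nodes (none); added edges (1,5,g); (5,7,k); (7,5,g); result: nodes: 0:q, 1:p, 4:q, 5:p, 7:p, 8:p, 9:q edges: (0,5,g); (0,7,g); (0,9,g); (1,5,g); (1,5,k); (1,7,g); (4,8,g); (5,1,g); (5,1,k); (5,7,k); (7,1,g); (7,4,g); (7,5,g); (8,1,h)
final:
nodes: 0:q, 1:p, 4:q, 5:p, 7:p, 8:p, 9:q
edges: (0,5,g); (0,7,g); (0,9,g); (1,5,g); (1,5,k); (1,7,g); (4,8,g); (5,1,g); (5,1,k); (5,7,k); (7,1,g); (7,4,g); (7,5,g); (8,1,h)


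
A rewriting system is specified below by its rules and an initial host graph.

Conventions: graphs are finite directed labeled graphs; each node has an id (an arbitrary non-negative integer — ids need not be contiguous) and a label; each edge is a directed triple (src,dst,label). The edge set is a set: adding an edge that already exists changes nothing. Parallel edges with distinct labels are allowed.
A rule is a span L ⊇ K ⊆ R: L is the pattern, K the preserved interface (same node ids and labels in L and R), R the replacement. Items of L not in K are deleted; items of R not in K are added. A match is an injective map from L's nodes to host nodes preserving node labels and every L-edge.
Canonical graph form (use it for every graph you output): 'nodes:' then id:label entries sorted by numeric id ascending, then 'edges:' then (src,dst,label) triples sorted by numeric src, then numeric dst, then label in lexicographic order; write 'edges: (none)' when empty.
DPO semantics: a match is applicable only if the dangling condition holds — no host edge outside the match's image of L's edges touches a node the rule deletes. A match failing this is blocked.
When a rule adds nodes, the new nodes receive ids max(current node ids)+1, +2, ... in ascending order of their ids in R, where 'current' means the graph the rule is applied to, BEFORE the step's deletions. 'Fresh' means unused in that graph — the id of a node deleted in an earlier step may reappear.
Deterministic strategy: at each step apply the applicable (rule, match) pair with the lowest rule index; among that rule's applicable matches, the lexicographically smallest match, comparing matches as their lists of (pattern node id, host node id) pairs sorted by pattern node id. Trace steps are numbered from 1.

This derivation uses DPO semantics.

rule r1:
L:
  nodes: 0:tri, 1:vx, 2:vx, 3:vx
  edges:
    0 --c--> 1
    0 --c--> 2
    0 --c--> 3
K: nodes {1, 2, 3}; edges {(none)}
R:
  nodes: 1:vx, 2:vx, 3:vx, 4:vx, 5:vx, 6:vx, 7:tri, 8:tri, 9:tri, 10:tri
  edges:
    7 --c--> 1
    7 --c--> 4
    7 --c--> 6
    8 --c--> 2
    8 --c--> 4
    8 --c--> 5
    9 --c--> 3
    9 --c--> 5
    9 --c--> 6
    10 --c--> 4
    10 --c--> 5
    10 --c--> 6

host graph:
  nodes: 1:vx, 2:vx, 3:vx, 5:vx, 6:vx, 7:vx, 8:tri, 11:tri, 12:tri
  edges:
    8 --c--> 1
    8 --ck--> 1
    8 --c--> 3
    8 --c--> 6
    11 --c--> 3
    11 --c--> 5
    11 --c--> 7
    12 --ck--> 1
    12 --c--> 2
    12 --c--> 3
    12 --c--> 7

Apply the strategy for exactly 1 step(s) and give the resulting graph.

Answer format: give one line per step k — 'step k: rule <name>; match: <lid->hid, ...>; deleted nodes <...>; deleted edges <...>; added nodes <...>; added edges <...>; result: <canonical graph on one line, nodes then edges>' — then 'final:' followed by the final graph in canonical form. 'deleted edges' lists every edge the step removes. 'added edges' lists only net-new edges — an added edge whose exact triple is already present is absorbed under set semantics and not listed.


step 1: rule r1; match: 0->11, 1->3, 2->5, 3->7; deleted nodes 11; deleted edges (11,3,c); (11,5,c); (11,7,c); added nodes 13, 14, 15, 16, 17, 18, 19; added edges (16,3,c); (16,13,c); (16,15,c); (17,5,c); (17,13,c); (17,14,c); (18,7,c); (18,14,c); (18,15,c); (19,13,c); (19,14,c); (19,15,c); result: nodes: 1:vx, 2:vx, 3:vx, 5:vx, 6:vx, 7:vx, 8:tri, 12:tri, 13:vx, 14:vx, 15:vx, 16:tri, 17:tri, 18:tri, 19:tri edges: (8,1,c); (8,1,ck); (8,3,c); (8,6,c); (12,1,ck); (12,2,c); (12,3,c); (12,7,c); (16,3,c); (16,13,c); (16,15,c); (17,5,c); (17,13,c); (17,14,c); (18,7,c); (18,14,c); (18,15,c); (19,13,c); (19,14,c); (19,15,c)
final:
nodes: 1:vx, 2:vx, 3:vx, 5:vx, 6:vx, 7:vx, 8:tri, 12:tri, 13:vx, 14:vx, 15:vx, 16:tri, 17:tri, 18:tri, 19:tri
edges: (8,1,c); (8,1,ck); (8,3,c); (8,6,c); (12,1,ck); (12,2,c); (12,3,c); (12,7,c); (16,3,c); (16,13,c); (16,15,c); (17,5,c); (17,13,c); (17,14,c); (18,7,c); (18,14,c); (18,15,c); (19,13,c); (19,14,c); (19,15,c)


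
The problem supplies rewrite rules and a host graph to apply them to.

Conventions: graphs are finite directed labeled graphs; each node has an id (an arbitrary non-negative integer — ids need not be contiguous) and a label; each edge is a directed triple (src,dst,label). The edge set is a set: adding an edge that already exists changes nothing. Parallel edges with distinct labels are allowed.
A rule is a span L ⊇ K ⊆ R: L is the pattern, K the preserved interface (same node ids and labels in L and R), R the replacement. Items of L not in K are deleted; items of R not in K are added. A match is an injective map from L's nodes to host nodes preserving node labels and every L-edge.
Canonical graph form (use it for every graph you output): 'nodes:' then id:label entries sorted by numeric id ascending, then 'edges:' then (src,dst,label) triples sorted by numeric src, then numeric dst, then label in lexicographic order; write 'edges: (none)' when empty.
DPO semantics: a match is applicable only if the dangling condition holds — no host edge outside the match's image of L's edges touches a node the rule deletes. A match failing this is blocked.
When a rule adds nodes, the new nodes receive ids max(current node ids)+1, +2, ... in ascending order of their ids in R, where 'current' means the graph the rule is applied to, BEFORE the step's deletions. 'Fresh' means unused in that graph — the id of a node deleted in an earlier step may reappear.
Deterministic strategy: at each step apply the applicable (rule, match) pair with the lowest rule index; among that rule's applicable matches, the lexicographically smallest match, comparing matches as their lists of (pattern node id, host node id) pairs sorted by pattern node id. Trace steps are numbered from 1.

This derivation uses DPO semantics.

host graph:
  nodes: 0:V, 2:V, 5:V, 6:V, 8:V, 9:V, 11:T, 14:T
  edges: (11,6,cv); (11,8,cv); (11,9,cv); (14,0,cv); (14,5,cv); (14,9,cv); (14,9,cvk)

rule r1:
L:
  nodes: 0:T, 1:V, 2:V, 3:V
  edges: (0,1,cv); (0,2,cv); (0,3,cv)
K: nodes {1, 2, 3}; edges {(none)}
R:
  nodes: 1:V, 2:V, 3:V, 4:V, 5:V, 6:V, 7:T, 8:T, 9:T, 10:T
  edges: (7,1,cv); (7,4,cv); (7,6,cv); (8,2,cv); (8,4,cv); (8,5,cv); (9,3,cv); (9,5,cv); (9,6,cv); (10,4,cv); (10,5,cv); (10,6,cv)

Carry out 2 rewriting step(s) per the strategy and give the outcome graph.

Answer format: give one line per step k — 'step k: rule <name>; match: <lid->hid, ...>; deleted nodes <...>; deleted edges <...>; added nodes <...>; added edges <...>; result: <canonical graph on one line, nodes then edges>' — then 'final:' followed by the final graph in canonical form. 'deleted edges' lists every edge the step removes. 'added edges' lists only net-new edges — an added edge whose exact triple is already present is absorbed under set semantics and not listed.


step 1: rule r1; match: 0->11, 1->6, 2->8, 3->9; deleted nodes 11; deleted edges (11,6,cv); (11,8,cv); (11,9,cv); added nodes 15, 16, 17, 18, 19, 20, 21; added edges (18,6,cv); (18,15,cv); (18,17,cv); (19,8,cv); (19,15,cv); (19,16,cv); (20,9,cv); (20,16,cv); (20,17,cv); (21,15,cv); (21,16,cv); (21,17,cv); result: nodes: 0:V, 2:V, 5:V, 6:V, 8:V, 9:V, 14:T, 15:V, 16:V, 17:V, 18:T, 19:T, 20:T, 21:T edges: (14,0,cv); (14,5,cv); (14,9,cv); (14,9,cvk); (18,6,cv); (18,15,cv); (18,17,cv); (19,8,cv); (19,15,cv); (19,16,cv); (20,9,cv); (20,16,cv); (20,17,cv); (21,15,cv); (21,16,cv); (21,17,cv)
step 2: rule r1; match: 0->18, 1->6, 2->15, 3->17; deleted nodes 18; deleted edges (18,6,cv); (18,15,cv); (18,17,cv); added nodes 22, 23, 24, 25, 26, 27, 28; added edges (25,6,cv); (25,22,cv); (25,24,cv); (26,15,cv); (26,22,cv); (26,23,cv); (27,17,cv); (27,23,cv); (27,24,cv); (28,22,cv); (28,23,cv); (28,24,cv); result: nodes: 0:V, 2:V, 5:V, 6:V, 8:V, 9:V, 14:T, 15:V, 16:V, 17:V, 19:T, 20:T, 21:T, 22:V, 23:V, 24:V, 25:T, 26:T, 27:T, 28:T edges: (14,0,cv); (14,5,cv); (14,9,cv); (14,9,cvk); (19,8,cv); (19,15,cv); (19,16,cv); (20,9,cv); (20,16,cv); (20,17,cv); (21,15,cv); (21,16,cv); (21,17,cv); (25,6,cv); (25,22,cv); (25,24,cv); (26,15,cv); (26,22,cv); (26,23,cv); (27,17,cv); (27,23,cv); (27,24,cv); (28,22,cv); (28,23,cv); (28,24,cv)
final:
nodes: 0:V, 2:V, 5:V, 6:V, 8:V, 9:V, 14:T, 15:V, 16:V, 17:V, 19:T, 20:T, 21:T, 22:V, 23:V, 24:V, 25:T, 26:T, 27:T, 28:T
edges: (14,0,cv); (14,5,cv); (14,9,cv); (14,9,cvk); (19,8,cv); (19,15,cv); (19,16,cv); (20,9,cv); (20,16,cv); (20,17,cv); (21,15,cv); (21,16,cv); (21,17,cv); (25,6,cv); (25,22,cv); (25,24,cv); (26,15,cv); (26,22,cv); (26,23,cv); (27,17,cv); (27,23,cv); (27,24,cv); (28,22,cv); (28,23,cv); (28,24,cv)


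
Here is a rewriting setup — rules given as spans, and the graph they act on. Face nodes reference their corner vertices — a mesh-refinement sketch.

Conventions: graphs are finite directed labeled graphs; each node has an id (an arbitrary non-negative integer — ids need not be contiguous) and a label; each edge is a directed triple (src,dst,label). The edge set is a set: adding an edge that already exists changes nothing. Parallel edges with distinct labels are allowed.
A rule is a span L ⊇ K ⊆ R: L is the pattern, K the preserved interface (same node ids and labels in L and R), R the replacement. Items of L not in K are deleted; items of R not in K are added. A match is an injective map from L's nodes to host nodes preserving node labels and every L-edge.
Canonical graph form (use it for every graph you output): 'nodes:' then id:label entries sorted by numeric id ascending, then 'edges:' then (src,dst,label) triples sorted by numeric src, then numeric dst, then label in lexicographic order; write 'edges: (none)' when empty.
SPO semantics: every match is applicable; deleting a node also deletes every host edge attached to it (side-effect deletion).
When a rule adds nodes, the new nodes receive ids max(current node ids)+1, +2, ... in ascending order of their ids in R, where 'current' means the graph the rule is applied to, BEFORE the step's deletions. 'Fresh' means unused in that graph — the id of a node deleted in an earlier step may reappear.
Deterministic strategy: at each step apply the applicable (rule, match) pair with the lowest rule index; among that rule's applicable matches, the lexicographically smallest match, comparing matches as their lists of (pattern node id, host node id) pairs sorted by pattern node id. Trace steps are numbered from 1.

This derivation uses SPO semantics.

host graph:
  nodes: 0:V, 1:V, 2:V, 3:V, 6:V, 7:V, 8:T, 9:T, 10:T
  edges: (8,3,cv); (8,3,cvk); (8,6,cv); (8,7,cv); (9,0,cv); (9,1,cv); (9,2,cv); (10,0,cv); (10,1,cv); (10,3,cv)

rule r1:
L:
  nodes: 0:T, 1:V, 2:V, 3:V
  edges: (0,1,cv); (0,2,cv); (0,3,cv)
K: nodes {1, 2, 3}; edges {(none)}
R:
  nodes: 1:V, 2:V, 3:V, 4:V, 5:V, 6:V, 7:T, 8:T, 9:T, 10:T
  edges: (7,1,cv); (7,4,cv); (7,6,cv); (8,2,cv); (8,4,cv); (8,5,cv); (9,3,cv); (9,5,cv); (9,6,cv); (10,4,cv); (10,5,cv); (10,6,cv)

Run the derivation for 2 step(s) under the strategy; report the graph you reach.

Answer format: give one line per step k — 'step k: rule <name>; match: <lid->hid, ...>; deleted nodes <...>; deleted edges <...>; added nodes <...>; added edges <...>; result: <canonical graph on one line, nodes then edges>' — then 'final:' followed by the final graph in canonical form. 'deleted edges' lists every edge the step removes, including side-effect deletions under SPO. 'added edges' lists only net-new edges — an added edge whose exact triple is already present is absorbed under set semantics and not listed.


step 1: rule r1; match: 0->8, 1->3, 2->6, 3->7; deleted nodes 8; deleted edges (8,3,cv); (8,3,cvk); (8,6,cv); (8,7,cv); added nodes 11, 12, 13, 14, 15, 16, 17; added edges (14,3,cv); (14,11,cv); (14,13,cv); (15,6,cv); (15,11,cv); (15,12,cv); (16,7,cv); (16,12,cv); (16,13,cv); (17,11,cv); (17,12,cv); (17,13,cv); result: nodes: 0:V, 1:V, 2:V, 3:V, 6:V, 7:V, 9:T, 10:T, 11:V, 12:V, 13:V, 14:T, 15:T, 16:T, 17:T edges: (9,0,cv); (9,1,cv); (9,2,cv); (10,0,cv); (10,1,cv); (10,3,cv); (14,3,cv); (14,11,cv); (14,13,cv); (15,6,cv); (15,11,cv); (15,12,cv); (16,7,cv); (16,12,cv); (16,13,cv); (17,11,cv); (17,12,cv); (17,13,cv)
step 2: rule r1; match: 0->9, 1->0, 2->1, 3->2; deleted nodes 9; deleted edges (9,0,cv); (9,1,cv); (9,2,cv); added nodes 18, 19, 20, 21, 22, 23, 24; added edges (21,0,cv); (21,18,cv); (21,20,cv); (22,1,cv); (22,18,cv); (22,19,cv); (23,2,cv); (23,19,cv); (23,20,cv); (24,18,cv); (24,19,cv); (24,20,cv); result: nodes: 0:V, 1:V, 2:V, 3:V, 6:V, 7:V, 10:T, 11:V, 12:V, 13:V, 14:T, 15:T, 16:T, 17:T, 18:V, 19:V, 20:V, 21:T, 22:T, 23:T, 24:T edges: (10,0,cv); (10,1,cv); (10,3,cv); (14,3,cv); (14,11,cv); (14,13,cv); (15,6,cv); (15,11,cv); (15,12,cv); (16,7,cv); (16,12,cv); (16,13,cv); (17,11,cv); (17,12,cv); (17,13,cv); (21,0,cv); (21,18,cv); (21,20,cv); (22,1,cv); (22,18,cv); (22,19,cv); (23,2,cv); (23,19,cv); (23,20,cv); (24,18,cv); (24,19,cv); (24,20,cv)
final:
nodes: 0:V, 1:V, 2:V, 3:V, 6:V, 7:V, 10:T, 11:V, 12:V, 13:V, 14:T, 15:T, 16:T, 17:T, 18:V, 19:V, 20:V, 21:T, 22:T, 23:T, 24:T
edges: (10,0,cv); (10,1,cv); (10,3,cv); (14,3,cv); (14,11,cv); (14,13,cv); (15,6,cv); (15,11,cv); (15,12,cv); (16,7,cv); (16,12,cv); (16,13,cv); (17,11,cv); (17,12,cv); (17,13,cv); (21,0,cv); (21,18,cv); (21,20,cv); (22,1,cv); (22,18,cv); (22,19,cv); (23,2,cv); (23,19,cv); (23,20,cv); (24,18,cv); (24,19,cv); (24,20,cv)


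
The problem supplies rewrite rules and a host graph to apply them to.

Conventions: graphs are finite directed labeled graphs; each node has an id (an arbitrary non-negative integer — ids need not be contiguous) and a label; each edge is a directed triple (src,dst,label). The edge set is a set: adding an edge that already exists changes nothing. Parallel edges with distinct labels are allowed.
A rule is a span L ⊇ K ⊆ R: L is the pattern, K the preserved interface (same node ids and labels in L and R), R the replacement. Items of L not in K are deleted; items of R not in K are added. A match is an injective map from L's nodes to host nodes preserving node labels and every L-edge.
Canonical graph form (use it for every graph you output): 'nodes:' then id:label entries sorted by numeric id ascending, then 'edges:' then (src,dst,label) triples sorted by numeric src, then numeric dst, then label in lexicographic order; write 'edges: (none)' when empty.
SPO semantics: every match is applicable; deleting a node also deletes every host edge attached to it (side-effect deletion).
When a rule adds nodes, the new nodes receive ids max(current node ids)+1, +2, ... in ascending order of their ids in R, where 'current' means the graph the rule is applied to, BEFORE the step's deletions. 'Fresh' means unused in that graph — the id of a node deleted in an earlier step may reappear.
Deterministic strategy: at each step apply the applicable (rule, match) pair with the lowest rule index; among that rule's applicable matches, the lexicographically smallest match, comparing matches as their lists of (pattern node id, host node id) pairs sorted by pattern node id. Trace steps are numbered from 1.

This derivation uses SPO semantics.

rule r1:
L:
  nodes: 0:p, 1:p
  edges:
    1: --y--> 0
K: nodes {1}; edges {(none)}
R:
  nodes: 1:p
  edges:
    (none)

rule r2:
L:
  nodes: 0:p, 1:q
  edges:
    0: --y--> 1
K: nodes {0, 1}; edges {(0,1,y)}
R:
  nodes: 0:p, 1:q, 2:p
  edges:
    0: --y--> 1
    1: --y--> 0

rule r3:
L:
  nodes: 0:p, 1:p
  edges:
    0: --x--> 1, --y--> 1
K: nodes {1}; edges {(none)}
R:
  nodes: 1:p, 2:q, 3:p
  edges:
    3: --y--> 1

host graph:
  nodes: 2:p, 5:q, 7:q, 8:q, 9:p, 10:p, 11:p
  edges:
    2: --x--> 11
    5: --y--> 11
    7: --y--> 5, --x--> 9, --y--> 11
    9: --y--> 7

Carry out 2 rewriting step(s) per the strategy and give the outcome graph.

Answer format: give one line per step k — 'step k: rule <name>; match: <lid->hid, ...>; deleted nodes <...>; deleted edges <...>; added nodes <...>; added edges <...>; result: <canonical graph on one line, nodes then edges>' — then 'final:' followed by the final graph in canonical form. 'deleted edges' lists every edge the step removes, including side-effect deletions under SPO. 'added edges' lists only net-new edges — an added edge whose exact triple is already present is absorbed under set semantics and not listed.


step 1: rule r2; match: 0->9, 1->7; deleted nodes (none); deleted edges (none); added nodes 12; added edges (7,9,y); result: nodes: 2:p, 5:q, 7:q, 8:q, 9:p, 10:p, 11:p, 12:p edges: (2,11,x); (5,11,y); (7,5,y); (7,9,x); (7,9,y); (7,11,y); (9,7,y)
step 2: rule r2; match: 0->9, 1->7; deleted nodes (none); deleted edges (none); added nodes 13; added edges (none); result: nodes: 2:p, 5:q, 7:q, 8:q, 9:p, 10:p, 11:p, 12:p, 13:p edges: (2,11,x); (5,11,y); (7,5,y); (7,9,x); (7,9,y); (7,11,y); (9,7,y)
final:
nodes: 2:p, 5:q, 7:q, 8:q, 9:p, 10:p, 11:p, 12:p, 13:p
edges: (2,11,x); (5,11,y); (7,5,y); (7,9,x); (7,9,y); (7,11,y); (9,7,y)


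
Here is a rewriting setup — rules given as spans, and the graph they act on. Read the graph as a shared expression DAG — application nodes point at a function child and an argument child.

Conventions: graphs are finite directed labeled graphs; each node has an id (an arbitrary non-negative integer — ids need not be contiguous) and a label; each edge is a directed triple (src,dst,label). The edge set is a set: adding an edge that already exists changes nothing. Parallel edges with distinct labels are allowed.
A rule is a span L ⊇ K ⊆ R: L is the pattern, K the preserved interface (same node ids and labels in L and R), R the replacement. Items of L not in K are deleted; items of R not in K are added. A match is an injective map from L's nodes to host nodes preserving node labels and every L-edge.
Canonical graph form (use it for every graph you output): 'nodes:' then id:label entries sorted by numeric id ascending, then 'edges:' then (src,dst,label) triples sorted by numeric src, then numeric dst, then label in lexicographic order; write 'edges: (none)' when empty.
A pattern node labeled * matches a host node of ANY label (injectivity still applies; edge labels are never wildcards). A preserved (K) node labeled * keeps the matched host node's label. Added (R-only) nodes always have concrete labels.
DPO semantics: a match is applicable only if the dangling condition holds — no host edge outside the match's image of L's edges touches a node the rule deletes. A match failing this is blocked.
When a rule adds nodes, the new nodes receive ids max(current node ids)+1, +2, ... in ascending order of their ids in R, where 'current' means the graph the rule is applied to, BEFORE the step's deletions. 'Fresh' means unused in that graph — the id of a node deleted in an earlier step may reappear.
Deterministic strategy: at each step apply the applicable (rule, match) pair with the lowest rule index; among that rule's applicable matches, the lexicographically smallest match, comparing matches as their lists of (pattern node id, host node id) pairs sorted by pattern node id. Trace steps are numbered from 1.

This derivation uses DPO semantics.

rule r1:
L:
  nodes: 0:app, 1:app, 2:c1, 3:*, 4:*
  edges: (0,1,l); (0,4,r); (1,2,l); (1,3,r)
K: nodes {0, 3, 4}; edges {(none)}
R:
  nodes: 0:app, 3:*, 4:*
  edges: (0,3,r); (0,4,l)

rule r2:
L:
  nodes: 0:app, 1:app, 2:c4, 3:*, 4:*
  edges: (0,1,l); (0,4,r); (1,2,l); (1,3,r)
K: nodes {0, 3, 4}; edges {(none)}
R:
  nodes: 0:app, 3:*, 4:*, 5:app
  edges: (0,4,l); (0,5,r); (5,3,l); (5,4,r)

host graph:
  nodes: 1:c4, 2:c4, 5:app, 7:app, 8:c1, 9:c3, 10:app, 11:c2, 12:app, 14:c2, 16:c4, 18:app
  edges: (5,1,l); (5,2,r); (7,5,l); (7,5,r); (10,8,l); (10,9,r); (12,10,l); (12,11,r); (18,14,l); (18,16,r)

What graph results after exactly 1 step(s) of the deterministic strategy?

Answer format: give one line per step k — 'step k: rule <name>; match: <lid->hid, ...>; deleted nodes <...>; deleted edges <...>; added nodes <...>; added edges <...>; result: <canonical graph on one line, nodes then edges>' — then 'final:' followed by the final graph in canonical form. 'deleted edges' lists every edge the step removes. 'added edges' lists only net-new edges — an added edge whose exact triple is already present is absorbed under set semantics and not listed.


step 1: rule r1; match: 0->12, 1->10, 2->8, 3->9, 4->11; deleted nodes 8, 10; deleted edges (10,8,l); (10,9,r); (12,10,l); (12,11,r); added nodes (none); added edges (12,9,r); (12,11,l); result: nodes: 1:c4, 2:c4, 5:app, 7:app, 9:c3, 11:c2, 12:app, 14:c2, 16:c4, 18:app edges: (5,1,l); (5,2,r); (7,5,l); (7,5,r); (12,9,r); (12,11,l); (18,14,l); (18,16,r)
final:
nodes: 1:c4, 2:c4, 5:app, 7:app, 9:c3, 11:c2, 12:app, 14:c2, 16:c4, 18:app
edges: (5,1,l); (5,2,r); (7,5,l); (7,5,r); (12,9,r); (12,11,l); (18,14,l); (18,16,r)


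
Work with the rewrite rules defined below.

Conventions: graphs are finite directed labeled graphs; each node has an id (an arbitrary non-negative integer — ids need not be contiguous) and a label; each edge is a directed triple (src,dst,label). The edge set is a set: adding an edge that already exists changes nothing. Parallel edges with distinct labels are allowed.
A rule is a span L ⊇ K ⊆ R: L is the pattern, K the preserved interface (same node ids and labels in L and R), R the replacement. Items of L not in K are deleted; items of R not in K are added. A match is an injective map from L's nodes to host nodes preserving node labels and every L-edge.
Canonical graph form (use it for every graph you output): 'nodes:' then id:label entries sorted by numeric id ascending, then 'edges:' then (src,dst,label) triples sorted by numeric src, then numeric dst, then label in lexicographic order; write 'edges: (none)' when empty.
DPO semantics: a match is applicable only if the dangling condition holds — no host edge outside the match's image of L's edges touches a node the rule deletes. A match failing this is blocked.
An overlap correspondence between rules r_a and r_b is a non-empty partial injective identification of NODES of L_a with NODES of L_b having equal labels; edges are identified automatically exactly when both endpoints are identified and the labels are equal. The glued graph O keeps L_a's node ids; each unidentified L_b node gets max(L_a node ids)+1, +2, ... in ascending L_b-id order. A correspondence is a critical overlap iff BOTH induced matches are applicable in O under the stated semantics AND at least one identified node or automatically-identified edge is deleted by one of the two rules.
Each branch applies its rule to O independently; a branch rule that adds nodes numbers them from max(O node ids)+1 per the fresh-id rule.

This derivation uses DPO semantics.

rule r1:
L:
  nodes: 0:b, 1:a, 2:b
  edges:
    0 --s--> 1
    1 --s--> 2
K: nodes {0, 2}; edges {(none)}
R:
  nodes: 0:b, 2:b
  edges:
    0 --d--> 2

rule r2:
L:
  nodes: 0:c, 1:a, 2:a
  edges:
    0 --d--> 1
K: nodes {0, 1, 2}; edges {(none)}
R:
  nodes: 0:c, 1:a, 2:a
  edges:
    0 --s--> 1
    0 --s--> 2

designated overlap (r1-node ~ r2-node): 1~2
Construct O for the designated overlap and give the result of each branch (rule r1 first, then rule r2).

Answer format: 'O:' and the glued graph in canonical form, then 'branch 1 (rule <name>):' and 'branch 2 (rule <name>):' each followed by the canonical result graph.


O:
nodes: 0:b, 1:a, 2:b, 3:c, 4:a
edges: (0,1,s); (1,2,s); (3,4,d)
branch 1 (rule r1):
nodes: 0:b, 2:b, 3:c, 4:a
edges: (0,2,d); (3,4,d)
branch 2 (rule r2):
nodes: 0:b, 1:a, 2:b, 3:c, 4:a
edges: (0,1,s); (1,2,s); (3,1,s); (3,4,s)


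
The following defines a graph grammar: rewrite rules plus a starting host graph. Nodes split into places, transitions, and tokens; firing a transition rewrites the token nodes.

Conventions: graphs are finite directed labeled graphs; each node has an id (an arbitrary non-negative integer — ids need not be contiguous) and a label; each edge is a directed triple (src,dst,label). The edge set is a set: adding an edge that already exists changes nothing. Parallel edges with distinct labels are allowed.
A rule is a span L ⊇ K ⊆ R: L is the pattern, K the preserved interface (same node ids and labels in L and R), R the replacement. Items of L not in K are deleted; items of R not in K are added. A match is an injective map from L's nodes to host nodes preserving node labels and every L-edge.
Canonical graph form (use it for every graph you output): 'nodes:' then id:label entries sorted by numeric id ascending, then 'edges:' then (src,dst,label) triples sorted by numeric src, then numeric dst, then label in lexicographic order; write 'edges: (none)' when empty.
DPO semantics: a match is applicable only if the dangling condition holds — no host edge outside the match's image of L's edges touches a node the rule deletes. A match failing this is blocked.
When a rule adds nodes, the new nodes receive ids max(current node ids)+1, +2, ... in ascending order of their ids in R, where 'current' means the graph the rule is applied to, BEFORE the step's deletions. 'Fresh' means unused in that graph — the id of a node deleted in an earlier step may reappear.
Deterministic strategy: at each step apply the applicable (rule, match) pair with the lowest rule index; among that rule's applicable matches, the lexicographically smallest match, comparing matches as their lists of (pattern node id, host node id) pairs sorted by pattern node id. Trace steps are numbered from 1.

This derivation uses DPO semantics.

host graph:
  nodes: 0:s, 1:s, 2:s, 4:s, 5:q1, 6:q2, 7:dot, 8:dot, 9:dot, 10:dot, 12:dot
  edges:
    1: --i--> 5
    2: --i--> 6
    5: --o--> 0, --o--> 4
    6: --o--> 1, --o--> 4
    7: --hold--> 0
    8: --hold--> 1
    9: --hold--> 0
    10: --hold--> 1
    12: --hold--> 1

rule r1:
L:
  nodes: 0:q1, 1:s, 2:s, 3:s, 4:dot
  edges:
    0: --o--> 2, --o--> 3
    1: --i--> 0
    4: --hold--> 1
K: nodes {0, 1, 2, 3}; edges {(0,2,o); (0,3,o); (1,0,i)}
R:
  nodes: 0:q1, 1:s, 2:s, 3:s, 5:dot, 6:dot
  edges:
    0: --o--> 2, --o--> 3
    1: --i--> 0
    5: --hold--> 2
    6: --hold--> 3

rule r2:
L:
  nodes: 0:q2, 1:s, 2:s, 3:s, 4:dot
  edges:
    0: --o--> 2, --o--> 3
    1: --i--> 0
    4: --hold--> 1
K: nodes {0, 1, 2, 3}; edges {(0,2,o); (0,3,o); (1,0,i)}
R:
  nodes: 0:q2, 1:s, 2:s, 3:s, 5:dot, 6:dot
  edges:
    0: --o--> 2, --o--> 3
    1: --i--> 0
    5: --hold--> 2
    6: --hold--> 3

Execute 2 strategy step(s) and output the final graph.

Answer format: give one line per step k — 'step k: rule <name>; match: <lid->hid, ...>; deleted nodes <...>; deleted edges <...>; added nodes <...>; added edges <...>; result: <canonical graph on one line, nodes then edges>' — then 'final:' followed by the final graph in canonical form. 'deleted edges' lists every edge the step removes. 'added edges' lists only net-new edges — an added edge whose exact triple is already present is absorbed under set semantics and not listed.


step 1: rule r1; match: 0->5, 1->1, 2->0, 3->4, 4->8; deleted nodes 8; deleted edges (8,1,hold); added nodes 13, 14; added edges (13,0,hold); (14,4,hold); result: nodes: 0:s, 1:s, 2:s, 4:s, 5:q1, 6:q2, 7:dot, 9:dot, 10:dot, 12:dot, 13:dot, 14:dot edges: (1,5,i); (2,6,i); (5,0,o); (5,4,o); (6,1,o); (6,4,o); (7,0,hold); (9,0,hold); (10,1,hold); (12,1,hold); (13,0,hold); (14,4,hold)
step 2: rule r1; match: 0->5, 1->1, 2->0, 3->4, 4->10; deleted nodes 10; deleted edges (10,1,hold); added nodes 15, 16; added edges (15,0,hold); (16,4,hold); result: nodes: 0:s, 1:s, 2:s, 4:s, 5:q1, 6:q2, 7:dot, 9:dot, 12:dot, 13:dot, 14:dot, 15:dot, 16:dot edges: (1,5,i); (2,6,i); (5,0,o); (5,4,o); (6,1,o); (6,4,o); (7,0,hold); (9,0,hold); (12,1,hold); (13,0,hold); (14,4,hold); (15,0,hold); (16,4,hold)
final:
nodes: 0:s, 1:s, 2:s, 4:s, 5:q1, 6:q2, 7:dot, 9:dot, 12:dot, 13:dot, 14:dot, 15:dot, 16:dot
edges: (1,5,i); (2,6,i); (5,0,o); (5,4,o); (6,1,o); (6,4,o); (7,0,hold); (9,0,hold); (12,1,hold); (13,0,hold); (14,4,hold); (15,0,hold); (16,4,hold)
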